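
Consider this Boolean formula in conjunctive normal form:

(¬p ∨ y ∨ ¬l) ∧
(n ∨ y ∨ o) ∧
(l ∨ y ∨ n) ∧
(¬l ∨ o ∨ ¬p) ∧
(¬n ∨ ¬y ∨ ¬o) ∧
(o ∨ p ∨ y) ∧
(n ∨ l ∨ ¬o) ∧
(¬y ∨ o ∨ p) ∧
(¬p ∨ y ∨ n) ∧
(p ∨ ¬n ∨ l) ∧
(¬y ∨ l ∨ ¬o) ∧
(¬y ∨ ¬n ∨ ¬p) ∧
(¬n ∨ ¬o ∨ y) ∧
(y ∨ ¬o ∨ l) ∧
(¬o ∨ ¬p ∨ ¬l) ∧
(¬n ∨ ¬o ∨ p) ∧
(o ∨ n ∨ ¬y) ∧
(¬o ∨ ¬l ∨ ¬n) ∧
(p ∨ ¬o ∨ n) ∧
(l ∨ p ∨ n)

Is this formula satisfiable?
Yes

Yes, the formula is satisfiable.

One satisfying assignment is: p=True, l=False, y=False, o=False, n=True

Verification: With this assignment, all 20 clauses evaluate to true.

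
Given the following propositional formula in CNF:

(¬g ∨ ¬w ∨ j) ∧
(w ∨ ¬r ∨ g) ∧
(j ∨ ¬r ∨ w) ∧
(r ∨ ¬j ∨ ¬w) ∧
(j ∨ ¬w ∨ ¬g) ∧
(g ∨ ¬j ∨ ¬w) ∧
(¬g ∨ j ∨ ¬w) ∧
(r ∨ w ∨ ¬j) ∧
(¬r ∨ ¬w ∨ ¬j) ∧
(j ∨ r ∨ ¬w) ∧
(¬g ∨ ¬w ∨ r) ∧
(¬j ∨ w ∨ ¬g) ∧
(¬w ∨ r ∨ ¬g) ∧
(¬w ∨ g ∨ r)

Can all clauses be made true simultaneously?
Yes

Yes, the formula is satisfiable.

One satisfying assignment is: j=False, w=False, r=False, g=False

Verification: With this assignment, all 14 clauses evaluate to true.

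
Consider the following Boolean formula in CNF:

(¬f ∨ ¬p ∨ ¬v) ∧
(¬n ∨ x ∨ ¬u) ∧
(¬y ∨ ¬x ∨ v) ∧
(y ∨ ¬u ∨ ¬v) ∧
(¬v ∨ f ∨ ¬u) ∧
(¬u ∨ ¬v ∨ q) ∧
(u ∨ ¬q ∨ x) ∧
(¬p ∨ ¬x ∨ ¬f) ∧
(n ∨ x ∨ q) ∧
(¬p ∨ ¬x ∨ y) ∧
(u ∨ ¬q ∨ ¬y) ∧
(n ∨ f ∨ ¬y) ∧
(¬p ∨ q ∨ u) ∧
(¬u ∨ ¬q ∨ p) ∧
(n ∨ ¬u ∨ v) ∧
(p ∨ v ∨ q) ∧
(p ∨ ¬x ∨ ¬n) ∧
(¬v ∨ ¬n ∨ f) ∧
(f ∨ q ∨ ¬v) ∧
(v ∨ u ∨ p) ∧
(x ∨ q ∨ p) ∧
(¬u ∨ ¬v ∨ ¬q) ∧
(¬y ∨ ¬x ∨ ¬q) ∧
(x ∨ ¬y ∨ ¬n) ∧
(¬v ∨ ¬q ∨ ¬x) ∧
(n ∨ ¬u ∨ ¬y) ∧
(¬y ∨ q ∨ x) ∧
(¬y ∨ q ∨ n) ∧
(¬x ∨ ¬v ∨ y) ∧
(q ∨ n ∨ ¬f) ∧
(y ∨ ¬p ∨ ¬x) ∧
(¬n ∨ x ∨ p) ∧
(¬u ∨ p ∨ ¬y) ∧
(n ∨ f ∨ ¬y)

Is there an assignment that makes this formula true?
No

No, the formula is not satisfiable.

No assignment of truth values to the variables can make all 34 clauses true simultaneously.

The formula is UNSAT (unsatisfiable).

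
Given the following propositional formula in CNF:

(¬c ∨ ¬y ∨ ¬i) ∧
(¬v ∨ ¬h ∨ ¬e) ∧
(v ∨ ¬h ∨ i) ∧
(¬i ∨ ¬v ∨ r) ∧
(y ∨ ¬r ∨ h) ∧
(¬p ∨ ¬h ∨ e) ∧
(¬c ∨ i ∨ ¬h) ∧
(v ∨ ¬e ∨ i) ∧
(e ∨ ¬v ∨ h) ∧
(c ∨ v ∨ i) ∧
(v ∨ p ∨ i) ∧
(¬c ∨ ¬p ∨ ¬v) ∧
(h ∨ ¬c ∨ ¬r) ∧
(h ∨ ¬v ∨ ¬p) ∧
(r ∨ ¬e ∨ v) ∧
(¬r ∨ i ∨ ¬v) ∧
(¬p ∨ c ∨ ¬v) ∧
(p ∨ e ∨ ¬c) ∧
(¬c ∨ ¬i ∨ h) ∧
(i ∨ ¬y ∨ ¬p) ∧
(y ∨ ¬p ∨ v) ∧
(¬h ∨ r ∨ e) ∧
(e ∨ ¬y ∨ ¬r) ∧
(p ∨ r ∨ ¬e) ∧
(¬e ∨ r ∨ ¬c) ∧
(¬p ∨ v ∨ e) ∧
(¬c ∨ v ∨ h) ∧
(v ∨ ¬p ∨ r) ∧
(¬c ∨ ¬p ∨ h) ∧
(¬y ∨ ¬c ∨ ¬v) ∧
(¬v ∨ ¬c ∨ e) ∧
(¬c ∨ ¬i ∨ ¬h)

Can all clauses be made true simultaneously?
Yes

Yes, the formula is satisfiable.

One satisfying assignment is: r=False, p=False, v=False, y=False, e=False, i=True, c=False, h=False

Verification: With this assignment, all 32 clauses evaluate to true.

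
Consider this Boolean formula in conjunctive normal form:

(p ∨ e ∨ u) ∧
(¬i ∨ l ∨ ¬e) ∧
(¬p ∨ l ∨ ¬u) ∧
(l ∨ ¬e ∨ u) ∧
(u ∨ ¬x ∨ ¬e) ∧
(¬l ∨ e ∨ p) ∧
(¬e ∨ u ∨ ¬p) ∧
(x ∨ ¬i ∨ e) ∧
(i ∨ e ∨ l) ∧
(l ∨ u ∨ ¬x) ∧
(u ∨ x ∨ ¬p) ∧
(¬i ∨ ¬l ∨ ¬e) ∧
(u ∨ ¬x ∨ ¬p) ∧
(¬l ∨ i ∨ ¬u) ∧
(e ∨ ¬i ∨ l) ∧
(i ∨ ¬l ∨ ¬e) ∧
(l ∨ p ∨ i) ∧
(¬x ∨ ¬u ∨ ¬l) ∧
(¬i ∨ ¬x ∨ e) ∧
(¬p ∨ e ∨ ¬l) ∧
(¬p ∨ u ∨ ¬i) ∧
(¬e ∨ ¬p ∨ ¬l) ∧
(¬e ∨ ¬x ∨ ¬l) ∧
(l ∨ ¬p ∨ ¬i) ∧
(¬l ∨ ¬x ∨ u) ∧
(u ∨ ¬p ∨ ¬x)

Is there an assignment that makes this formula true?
No

No, the formula is not satisfiable.

No assignment of truth values to the variables can make all 26 clauses true simultaneously.

The formula is UNSAT (unsatisfiable).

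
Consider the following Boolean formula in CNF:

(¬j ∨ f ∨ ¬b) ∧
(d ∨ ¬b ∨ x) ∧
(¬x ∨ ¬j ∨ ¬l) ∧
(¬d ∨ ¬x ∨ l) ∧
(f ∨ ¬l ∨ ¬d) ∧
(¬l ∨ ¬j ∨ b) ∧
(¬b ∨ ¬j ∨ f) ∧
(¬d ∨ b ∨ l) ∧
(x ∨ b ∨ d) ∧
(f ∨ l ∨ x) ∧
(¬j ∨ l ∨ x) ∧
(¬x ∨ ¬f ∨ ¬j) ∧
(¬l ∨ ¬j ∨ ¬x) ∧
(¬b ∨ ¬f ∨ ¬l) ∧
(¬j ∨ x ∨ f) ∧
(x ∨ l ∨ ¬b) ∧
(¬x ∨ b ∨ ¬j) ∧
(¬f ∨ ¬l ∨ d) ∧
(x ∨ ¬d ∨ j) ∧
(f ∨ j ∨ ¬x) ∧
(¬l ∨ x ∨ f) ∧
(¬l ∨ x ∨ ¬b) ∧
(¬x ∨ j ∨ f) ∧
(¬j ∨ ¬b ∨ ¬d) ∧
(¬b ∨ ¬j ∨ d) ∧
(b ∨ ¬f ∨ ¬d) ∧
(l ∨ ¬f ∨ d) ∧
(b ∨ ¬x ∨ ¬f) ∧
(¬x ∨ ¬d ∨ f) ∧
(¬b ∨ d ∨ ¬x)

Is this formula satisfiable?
No

No, the formula is not satisfiable.

No assignment of truth values to the variables can make all 30 clauses true simultaneously.

The formula is UNSAT (unsatisfiable).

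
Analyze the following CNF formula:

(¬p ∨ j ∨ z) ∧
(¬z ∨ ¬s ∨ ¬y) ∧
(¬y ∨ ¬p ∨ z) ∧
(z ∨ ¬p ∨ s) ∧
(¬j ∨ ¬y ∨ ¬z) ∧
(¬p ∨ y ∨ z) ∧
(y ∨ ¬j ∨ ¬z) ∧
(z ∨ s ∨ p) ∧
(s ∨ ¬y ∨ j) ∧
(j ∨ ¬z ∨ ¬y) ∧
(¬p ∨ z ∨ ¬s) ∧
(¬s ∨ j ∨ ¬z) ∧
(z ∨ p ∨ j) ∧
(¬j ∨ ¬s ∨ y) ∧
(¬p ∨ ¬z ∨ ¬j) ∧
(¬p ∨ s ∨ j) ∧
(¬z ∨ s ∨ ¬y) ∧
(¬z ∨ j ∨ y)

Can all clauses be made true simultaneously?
Yes

Yes, the formula is satisfiable.

One satisfying assignment is: s=True, j=True, z=False, y=True, p=False

Verification: With this assignment, all 18 clauses evaluate to true.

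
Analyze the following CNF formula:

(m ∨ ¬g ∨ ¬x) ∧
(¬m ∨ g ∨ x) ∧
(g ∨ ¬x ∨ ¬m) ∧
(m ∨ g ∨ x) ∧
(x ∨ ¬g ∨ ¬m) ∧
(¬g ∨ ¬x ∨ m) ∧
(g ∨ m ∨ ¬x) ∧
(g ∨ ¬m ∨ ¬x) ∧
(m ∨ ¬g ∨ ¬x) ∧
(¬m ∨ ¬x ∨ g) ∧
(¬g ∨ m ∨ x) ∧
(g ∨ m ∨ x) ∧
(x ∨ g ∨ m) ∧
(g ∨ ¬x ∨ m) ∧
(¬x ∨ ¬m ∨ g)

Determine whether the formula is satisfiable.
Yes

Yes, the formula is satisfiable.

One satisfying assignment is: g=True, m=True, x=True

Verification: With this assignment, all 15 clauses evaluate to true.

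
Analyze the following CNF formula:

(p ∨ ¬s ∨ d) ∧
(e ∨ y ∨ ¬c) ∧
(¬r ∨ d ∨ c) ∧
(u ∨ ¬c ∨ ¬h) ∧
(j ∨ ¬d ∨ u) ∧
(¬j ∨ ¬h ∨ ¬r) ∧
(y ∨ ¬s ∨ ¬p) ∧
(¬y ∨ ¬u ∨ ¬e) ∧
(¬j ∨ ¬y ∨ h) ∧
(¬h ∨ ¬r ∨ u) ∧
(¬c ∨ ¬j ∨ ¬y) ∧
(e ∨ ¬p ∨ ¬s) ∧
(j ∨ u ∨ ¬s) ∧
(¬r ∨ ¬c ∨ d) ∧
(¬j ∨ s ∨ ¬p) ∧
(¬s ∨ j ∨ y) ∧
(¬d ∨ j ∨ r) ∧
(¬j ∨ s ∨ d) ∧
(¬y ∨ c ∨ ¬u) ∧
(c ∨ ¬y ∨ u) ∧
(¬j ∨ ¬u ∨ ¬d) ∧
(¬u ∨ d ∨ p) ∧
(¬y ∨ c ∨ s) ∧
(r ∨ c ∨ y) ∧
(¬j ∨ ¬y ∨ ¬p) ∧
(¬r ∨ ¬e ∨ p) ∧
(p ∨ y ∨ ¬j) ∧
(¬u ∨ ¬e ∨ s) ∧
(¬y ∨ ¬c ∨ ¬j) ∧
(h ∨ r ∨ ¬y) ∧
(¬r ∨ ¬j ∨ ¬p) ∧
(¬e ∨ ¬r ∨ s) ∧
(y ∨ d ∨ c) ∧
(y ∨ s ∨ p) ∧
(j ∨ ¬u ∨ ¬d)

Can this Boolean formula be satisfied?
Yes

Yes, the formula is satisfiable.

One satisfying assignment is: s=False, p=True, h=False, d=False, y=False, e=True, c=True, r=False, u=False, j=False

Verification: With this assignment, all 35 clauses evaluate to true.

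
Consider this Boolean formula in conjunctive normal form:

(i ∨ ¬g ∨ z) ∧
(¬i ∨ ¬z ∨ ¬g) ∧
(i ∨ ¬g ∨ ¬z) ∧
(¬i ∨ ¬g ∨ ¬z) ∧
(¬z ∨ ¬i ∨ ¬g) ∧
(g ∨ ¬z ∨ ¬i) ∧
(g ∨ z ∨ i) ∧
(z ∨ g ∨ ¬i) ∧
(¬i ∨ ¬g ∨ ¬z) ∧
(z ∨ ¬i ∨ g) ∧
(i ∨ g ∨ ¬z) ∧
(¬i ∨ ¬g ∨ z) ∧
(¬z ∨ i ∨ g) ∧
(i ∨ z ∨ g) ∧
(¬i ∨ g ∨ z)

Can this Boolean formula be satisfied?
No

No, the formula is not satisfiable.

No assignment of truth values to the variables can make all 15 clauses true simultaneously.

The formula is UNSAT (unsatisfiable).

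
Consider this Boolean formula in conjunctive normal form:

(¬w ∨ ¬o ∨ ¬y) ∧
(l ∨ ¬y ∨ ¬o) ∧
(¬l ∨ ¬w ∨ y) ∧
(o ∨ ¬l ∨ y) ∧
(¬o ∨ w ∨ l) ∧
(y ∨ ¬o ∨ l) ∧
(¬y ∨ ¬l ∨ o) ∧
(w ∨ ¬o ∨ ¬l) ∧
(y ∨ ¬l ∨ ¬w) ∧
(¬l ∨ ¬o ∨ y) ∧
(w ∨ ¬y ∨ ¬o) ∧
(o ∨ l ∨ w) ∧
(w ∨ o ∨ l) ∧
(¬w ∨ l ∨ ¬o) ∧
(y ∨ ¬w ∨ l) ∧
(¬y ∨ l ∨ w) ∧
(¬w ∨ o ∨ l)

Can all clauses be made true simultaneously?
No

No, the formula is not satisfiable.

No assignment of truth values to the variables can make all 17 clauses true simultaneously.

The formula is UNSAT (unsatisfiable).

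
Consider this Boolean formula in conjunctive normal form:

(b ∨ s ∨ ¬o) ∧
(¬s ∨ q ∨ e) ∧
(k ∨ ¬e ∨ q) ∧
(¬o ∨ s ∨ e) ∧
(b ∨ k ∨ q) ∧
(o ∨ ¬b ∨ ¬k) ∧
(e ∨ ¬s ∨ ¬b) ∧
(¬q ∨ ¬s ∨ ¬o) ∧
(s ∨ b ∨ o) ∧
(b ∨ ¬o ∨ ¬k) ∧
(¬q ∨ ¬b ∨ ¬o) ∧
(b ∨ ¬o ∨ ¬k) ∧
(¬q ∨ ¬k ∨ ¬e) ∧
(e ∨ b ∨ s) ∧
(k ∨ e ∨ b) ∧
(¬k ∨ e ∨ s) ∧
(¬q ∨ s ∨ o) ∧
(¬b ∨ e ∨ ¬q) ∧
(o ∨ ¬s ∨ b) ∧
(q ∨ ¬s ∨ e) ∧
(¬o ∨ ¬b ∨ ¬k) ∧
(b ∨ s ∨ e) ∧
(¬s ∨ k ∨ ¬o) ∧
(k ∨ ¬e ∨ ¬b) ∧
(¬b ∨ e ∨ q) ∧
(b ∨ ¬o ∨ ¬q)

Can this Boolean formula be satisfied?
No

No, the formula is not satisfiable.

No assignment of truth values to the variables can make all 26 clauses true simultaneously.

The formula is UNSAT (unsatisfiable).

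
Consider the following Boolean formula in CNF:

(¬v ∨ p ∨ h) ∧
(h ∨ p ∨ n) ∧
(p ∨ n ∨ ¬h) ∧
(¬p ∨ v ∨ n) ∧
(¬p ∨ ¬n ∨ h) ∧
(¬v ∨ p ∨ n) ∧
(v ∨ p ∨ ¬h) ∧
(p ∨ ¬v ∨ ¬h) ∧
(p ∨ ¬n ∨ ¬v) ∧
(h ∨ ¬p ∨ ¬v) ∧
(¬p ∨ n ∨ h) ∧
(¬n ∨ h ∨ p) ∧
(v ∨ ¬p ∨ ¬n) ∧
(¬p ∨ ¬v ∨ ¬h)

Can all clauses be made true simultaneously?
No

No, the formula is not satisfiable.

No assignment of truth values to the variables can make all 14 clauses true simultaneously.

The formula is UNSAT (unsatisfiable).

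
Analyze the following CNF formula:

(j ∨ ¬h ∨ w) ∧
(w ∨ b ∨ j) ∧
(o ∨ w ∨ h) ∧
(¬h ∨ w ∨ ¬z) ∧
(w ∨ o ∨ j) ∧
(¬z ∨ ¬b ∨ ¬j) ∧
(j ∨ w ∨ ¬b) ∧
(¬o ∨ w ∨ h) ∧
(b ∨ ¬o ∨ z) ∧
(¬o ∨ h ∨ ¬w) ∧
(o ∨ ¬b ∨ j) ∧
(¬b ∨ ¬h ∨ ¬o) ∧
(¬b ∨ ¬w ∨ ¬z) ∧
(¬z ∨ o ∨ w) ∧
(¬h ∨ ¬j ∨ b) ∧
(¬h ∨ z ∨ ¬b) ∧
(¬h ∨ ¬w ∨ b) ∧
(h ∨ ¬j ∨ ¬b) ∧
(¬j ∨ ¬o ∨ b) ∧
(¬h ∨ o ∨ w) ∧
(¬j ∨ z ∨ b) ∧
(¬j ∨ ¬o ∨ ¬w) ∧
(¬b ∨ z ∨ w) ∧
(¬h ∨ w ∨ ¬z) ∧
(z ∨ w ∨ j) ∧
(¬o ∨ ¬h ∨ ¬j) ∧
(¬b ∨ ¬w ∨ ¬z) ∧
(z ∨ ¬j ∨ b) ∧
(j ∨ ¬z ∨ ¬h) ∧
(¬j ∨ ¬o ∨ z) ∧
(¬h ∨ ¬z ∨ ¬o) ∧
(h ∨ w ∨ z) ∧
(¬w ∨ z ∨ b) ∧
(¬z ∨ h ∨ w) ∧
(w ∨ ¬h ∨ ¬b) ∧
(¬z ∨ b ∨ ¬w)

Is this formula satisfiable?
No

No, the formula is not satisfiable.

No assignment of truth values to the variables can make all 36 clauses true simultaneously.

The formula is UNSAT (unsatisfiable).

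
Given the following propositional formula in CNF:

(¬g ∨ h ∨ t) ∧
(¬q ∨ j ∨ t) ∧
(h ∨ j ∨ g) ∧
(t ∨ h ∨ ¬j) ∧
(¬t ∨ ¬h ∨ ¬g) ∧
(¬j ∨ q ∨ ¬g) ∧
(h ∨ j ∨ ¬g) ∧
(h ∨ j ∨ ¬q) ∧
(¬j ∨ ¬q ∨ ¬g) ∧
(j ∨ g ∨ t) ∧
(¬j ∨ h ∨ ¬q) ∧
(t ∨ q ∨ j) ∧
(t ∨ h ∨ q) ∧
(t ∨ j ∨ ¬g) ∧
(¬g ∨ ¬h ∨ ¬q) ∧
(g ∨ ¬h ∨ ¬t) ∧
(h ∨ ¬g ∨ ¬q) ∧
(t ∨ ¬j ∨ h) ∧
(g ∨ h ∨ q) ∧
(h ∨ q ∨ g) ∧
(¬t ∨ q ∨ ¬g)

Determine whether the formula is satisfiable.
Yes

Yes, the formula is satisfiable.

One satisfying assignment is: h=True, t=False, q=False, g=False, j=True

Verification: With this assignment, all 21 clauses evaluate to true.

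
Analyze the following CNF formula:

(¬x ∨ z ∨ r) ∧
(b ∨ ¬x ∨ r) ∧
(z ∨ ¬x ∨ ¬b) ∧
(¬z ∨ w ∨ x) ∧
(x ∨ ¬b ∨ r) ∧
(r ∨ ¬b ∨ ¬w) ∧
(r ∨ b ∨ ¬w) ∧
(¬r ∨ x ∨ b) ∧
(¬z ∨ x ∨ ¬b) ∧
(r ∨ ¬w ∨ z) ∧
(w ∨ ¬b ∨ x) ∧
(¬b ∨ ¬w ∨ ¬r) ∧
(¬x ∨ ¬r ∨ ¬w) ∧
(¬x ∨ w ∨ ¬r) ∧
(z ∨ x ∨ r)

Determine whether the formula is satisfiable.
Yes

Yes, the formula is satisfiable.

One satisfying assignment is: x=True, r=False, z=True, b=True, w=False

Verification: With this assignment, all 15 clauses evaluate to true.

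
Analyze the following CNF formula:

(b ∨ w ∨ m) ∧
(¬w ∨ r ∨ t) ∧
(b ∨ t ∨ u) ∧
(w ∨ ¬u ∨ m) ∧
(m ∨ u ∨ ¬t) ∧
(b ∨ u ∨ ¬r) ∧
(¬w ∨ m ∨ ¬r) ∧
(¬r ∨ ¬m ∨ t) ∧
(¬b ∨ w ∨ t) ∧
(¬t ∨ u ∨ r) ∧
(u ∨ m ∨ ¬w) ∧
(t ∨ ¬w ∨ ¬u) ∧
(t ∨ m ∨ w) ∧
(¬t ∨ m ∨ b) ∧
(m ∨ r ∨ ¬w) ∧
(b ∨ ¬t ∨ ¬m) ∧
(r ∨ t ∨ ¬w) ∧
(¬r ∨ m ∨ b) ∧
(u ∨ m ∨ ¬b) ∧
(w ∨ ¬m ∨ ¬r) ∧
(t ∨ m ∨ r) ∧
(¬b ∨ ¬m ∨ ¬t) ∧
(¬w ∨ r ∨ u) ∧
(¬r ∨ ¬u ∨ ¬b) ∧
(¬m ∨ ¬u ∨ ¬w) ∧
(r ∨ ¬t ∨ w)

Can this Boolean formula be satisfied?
Yes

Yes, the formula is satisfiable.

One satisfying assignment is: b=False, t=False, w=False, u=True, m=True, r=False

Verification: With this assignment, all 26 clauses evaluate to true.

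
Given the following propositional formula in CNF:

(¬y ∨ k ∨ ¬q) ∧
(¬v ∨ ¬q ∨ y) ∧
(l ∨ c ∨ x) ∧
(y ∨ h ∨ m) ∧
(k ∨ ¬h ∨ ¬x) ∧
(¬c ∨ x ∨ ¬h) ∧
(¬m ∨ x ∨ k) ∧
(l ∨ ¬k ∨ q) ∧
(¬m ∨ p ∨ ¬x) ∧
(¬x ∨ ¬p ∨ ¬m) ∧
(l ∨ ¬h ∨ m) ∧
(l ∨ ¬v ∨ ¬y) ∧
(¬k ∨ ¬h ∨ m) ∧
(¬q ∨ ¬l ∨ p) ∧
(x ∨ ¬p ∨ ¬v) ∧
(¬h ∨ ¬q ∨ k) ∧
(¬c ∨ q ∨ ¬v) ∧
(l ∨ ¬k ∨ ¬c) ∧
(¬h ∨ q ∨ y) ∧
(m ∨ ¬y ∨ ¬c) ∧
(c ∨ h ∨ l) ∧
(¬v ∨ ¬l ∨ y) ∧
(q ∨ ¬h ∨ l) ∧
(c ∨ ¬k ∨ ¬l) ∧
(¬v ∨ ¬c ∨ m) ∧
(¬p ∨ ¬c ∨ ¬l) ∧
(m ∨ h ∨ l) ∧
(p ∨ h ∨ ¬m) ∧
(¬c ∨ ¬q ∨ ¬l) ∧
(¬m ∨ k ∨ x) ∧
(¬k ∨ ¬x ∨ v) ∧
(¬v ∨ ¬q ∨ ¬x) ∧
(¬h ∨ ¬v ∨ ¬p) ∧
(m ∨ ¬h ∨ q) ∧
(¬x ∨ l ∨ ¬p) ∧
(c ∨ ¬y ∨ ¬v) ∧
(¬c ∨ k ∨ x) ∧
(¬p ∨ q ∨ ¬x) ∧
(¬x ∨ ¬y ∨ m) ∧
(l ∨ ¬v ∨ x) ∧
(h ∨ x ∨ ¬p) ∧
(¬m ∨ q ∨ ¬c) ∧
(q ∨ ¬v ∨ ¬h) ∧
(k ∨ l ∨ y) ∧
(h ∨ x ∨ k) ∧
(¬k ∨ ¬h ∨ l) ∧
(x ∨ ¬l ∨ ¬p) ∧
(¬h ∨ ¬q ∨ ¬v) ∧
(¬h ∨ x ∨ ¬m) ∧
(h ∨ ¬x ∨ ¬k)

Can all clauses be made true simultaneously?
No

No, the formula is not satisfiable.

No assignment of truth values to the variables can make all 50 clauses true simultaneously.

The formula is UNSAT (unsatisfiable).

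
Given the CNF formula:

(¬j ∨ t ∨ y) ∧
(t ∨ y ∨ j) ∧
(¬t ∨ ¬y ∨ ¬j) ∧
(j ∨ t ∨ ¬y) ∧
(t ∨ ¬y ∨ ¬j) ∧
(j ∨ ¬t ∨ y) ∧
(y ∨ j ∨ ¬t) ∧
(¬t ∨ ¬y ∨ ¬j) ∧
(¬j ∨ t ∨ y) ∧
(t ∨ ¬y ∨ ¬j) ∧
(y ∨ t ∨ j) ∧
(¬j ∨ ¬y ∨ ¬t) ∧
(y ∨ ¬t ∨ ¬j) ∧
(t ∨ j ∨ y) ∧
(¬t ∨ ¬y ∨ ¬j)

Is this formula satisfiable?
Yes

Yes, the formula is satisfiable.

One satisfying assignment is: j=False, y=True, t=True

Verification: With this assignment, all 15 clauses evaluate to true.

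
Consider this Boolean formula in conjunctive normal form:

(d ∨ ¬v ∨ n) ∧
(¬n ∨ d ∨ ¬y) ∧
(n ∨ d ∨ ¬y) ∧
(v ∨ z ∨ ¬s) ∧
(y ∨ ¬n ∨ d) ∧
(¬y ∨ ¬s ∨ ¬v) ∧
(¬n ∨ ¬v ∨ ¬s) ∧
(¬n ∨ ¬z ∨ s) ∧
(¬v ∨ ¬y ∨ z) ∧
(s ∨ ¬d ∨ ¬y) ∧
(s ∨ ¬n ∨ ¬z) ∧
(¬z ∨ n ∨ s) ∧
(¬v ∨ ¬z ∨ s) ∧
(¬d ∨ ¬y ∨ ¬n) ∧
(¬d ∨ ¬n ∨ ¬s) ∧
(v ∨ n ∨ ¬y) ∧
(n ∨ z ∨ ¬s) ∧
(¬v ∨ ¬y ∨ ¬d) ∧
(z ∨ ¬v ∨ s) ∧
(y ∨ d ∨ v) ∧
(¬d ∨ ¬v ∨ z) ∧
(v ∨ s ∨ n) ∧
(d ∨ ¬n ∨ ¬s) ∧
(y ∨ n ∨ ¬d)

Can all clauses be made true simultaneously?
Yes

Yes, the formula is satisfiable.

One satisfying assignment is: v=False, z=False, n=True, d=True, s=False, y=False

Verification: With this assignment, all 24 clauses evaluate to true.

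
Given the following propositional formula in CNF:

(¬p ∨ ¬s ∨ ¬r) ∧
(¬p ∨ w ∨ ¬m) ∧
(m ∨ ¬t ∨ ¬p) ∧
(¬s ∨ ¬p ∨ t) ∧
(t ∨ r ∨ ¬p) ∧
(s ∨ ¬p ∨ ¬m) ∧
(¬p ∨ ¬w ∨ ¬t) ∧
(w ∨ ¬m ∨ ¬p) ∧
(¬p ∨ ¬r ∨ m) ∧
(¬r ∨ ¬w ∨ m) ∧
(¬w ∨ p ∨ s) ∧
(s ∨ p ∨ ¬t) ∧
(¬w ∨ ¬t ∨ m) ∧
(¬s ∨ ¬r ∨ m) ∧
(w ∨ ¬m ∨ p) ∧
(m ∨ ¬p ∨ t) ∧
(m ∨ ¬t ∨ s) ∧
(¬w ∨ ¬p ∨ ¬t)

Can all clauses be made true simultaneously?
Yes

Yes, the formula is satisfiable.

One satisfying assignment is: p=False, m=False, s=False, w=False, r=False, t=False

Verification: With this assignment, all 18 clauses evaluate to true.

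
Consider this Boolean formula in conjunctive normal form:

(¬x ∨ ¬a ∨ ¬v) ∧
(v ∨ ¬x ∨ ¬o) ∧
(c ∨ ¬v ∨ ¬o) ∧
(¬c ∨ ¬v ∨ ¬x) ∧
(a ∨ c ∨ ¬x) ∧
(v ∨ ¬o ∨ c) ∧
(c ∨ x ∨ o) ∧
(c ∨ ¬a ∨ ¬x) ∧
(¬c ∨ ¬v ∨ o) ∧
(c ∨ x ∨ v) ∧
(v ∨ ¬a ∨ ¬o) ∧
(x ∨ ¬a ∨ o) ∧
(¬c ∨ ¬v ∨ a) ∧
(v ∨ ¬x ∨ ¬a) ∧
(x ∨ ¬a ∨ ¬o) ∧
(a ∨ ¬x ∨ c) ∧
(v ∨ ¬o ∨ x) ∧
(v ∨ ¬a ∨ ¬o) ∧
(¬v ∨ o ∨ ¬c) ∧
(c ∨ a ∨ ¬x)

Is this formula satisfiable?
Yes

Yes, the formula is satisfiable.

One satisfying assignment is: c=True, x=False, v=False, a=False, o=False

Verification: With this assignment, all 20 clauses evaluate to true.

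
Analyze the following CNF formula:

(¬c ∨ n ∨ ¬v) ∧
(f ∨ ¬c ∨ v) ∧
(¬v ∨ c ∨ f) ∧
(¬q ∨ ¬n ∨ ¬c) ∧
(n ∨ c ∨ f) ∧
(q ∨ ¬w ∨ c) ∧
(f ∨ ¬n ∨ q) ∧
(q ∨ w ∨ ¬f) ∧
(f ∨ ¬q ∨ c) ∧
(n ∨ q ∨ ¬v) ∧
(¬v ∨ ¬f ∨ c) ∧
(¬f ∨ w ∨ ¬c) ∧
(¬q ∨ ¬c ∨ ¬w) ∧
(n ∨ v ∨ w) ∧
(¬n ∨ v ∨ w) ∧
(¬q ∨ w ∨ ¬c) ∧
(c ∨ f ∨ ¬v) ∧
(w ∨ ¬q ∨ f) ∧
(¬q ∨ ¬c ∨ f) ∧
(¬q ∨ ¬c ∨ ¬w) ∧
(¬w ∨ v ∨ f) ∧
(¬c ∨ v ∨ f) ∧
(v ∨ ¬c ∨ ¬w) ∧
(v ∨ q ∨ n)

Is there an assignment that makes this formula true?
Yes

Yes, the formula is satisfiable.

One satisfying assignment is: c=True, v=True, w=True, q=False, f=True, n=True

Verification: With this assignment, all 24 clauses evaluate to true.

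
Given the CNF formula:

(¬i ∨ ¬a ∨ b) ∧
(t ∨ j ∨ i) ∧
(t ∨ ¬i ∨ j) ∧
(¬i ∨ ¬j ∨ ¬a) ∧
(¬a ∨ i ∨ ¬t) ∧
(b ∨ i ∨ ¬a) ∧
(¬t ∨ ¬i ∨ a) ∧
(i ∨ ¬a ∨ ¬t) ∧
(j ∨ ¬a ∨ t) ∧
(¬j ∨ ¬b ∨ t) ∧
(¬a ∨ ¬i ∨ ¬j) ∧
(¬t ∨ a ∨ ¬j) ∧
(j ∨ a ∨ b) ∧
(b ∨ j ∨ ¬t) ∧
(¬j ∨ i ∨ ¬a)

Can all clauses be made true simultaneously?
Yes

Yes, the formula is satisfiable.

One satisfying assignment is: t=False, i=False, j=True, b=False, a=False

Verification: With this assignment, all 15 clauses evaluate to true.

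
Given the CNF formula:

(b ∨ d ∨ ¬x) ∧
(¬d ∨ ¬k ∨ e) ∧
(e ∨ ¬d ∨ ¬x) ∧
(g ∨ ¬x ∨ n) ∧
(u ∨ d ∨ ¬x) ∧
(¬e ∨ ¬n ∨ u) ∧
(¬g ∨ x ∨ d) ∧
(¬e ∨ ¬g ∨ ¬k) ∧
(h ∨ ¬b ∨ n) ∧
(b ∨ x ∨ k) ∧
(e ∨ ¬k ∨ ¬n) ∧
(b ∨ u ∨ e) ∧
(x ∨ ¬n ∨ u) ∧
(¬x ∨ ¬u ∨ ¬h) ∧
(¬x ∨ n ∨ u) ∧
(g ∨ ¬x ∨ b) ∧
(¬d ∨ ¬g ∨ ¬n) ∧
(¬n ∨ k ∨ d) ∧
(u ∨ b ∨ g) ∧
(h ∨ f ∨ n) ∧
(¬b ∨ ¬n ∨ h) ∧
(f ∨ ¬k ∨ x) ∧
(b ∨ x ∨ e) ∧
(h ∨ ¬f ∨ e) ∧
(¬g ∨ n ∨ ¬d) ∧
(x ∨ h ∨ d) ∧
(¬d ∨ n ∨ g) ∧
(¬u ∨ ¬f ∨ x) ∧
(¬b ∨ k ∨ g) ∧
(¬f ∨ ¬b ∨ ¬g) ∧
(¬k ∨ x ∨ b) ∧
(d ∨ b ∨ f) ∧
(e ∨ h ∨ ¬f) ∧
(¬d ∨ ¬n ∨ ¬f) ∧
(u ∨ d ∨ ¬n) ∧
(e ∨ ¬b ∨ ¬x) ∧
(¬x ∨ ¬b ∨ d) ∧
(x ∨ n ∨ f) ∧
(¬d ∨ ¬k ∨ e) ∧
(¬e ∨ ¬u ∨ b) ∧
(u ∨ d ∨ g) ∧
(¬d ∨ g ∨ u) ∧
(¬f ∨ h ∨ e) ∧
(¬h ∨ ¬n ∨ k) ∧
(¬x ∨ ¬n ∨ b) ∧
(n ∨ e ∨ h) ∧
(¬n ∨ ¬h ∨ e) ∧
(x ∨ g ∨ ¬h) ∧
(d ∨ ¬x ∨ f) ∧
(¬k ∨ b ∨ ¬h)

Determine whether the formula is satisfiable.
No

No, the formula is not satisfiable.

No assignment of truth values to the variables can make all 50 clauses true simultaneously.

The formula is UNSAT (unsatisfiable).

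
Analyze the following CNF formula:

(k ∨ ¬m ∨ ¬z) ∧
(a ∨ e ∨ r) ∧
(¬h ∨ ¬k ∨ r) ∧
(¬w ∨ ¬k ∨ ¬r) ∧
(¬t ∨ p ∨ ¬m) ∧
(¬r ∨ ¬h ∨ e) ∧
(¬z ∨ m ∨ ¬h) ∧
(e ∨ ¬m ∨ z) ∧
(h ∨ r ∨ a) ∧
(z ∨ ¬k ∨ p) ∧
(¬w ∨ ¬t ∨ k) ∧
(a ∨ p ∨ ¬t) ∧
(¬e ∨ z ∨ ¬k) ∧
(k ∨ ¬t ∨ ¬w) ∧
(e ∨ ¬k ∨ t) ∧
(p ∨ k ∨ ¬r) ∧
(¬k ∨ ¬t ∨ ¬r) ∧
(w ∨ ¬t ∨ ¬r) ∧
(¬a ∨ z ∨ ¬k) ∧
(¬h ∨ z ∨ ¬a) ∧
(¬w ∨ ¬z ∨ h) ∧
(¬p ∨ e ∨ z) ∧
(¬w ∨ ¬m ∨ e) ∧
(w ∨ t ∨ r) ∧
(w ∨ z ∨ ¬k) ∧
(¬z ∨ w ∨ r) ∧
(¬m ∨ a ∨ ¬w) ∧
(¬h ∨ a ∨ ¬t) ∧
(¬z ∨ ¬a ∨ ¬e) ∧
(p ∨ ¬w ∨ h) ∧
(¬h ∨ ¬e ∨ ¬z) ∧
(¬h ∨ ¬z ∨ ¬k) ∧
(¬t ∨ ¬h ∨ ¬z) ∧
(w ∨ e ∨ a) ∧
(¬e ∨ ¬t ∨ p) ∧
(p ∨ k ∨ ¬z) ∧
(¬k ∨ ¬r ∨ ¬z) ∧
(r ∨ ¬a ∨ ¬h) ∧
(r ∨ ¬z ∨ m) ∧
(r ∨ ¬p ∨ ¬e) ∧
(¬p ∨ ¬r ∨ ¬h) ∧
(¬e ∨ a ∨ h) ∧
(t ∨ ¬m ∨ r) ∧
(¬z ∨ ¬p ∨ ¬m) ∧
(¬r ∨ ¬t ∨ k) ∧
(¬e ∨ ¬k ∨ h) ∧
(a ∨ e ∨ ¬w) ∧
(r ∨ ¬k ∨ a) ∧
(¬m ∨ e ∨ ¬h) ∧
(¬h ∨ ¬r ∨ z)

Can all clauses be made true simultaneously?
Yes

Yes, the formula is satisfiable.

One satisfying assignment is: z=False, t=True, r=False, h=False, m=False, k=False, w=False, p=False, a=True, e=False

Verification: With this assignment, all 50 clauses evaluate to true.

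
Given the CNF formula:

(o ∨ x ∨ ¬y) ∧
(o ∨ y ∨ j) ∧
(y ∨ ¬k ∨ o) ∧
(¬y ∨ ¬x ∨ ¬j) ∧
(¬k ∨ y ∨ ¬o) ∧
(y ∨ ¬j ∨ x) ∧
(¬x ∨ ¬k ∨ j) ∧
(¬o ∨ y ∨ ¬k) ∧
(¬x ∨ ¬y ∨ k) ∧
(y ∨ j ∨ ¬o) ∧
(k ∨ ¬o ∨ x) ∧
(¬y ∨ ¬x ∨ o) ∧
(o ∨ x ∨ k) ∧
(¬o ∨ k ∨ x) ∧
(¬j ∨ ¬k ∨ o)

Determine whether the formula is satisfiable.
Yes

Yes, the formula is satisfiable.

One satisfying assignment is: o=False, x=True, y=False, j=True, k=False

Verification: With this assignment, all 15 clauses evaluate to true.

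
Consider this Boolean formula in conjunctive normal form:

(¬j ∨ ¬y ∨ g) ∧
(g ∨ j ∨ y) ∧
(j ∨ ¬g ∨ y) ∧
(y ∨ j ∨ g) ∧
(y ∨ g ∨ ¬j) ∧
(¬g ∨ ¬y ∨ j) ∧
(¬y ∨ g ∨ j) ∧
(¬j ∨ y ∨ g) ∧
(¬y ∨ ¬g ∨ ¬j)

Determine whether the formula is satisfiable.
Yes

Yes, the formula is satisfiable.

One satisfying assignment is: y=False, g=True, j=True

Verification: With this assignment, all 9 clauses evaluate to true.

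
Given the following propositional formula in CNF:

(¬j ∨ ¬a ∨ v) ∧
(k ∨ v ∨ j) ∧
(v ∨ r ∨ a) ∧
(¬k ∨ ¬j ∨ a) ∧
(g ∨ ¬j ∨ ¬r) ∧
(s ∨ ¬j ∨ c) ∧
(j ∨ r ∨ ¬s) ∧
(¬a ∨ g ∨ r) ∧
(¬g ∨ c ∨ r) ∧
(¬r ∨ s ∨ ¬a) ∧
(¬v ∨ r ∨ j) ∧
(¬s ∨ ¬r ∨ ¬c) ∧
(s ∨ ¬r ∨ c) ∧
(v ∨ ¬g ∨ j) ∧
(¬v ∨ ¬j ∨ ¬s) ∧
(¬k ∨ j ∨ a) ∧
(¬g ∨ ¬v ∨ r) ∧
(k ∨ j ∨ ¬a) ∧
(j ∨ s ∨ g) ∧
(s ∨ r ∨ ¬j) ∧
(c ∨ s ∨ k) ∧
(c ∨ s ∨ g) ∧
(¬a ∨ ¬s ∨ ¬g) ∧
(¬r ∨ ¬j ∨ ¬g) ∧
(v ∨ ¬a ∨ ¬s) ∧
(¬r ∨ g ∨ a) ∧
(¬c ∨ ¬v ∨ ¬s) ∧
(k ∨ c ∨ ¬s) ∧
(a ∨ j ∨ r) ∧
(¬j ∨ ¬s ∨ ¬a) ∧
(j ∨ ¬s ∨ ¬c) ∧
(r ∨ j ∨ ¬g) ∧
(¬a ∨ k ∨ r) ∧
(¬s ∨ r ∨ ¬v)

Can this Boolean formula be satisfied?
Yes

Yes, the formula is satisfiable.

One satisfying assignment is: k=True, j=False, g=False, s=True, a=True, r=True, c=False, v=True

Verification: With this assignment, all 34 clauses evaluate to true.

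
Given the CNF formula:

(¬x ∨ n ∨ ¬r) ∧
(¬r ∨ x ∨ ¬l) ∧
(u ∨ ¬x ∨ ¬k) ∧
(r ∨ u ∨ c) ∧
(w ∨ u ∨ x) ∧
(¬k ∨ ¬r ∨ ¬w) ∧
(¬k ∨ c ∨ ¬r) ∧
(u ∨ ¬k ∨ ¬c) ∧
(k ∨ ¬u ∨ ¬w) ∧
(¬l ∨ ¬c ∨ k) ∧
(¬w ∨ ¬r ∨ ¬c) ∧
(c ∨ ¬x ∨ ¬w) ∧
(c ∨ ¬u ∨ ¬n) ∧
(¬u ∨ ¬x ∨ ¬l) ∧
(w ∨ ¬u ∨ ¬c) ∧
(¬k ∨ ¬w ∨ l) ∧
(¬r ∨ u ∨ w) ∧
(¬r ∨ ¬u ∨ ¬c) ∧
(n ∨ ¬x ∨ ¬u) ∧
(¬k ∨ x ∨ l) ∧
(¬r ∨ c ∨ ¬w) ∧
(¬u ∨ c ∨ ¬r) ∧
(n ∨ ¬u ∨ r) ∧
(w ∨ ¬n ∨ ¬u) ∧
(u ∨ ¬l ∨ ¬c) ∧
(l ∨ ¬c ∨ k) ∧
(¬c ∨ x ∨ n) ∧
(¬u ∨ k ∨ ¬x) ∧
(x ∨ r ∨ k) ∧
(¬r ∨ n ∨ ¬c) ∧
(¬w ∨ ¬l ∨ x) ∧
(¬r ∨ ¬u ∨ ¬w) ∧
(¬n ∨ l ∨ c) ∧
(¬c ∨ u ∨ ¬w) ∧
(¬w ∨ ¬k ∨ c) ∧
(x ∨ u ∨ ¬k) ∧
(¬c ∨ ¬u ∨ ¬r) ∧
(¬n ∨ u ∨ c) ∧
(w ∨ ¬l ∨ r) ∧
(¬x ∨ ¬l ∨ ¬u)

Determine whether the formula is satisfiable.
No

No, the formula is not satisfiable.

No assignment of truth values to the variables can make all 40 clauses true simultaneously.

The formula is UNSAT (unsatisfiable).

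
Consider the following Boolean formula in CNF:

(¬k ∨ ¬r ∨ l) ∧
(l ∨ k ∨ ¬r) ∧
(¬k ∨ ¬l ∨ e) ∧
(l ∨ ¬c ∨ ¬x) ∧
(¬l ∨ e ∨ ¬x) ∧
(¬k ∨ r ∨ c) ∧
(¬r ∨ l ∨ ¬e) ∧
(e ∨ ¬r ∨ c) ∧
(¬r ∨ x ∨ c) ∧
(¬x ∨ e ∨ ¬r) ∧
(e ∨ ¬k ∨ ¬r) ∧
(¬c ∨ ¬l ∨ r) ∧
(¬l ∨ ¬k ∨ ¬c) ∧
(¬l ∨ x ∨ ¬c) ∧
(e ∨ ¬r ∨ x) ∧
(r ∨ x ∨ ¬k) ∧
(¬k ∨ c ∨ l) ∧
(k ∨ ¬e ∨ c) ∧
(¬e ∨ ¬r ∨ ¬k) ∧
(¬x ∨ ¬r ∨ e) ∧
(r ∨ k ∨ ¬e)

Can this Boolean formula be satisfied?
Yes

Yes, the formula is satisfiable.

One satisfying assignment is: l=False, c=False, e=False, k=False, r=False, x=False

Verification: With this assignment, all 21 clauses evaluate to true.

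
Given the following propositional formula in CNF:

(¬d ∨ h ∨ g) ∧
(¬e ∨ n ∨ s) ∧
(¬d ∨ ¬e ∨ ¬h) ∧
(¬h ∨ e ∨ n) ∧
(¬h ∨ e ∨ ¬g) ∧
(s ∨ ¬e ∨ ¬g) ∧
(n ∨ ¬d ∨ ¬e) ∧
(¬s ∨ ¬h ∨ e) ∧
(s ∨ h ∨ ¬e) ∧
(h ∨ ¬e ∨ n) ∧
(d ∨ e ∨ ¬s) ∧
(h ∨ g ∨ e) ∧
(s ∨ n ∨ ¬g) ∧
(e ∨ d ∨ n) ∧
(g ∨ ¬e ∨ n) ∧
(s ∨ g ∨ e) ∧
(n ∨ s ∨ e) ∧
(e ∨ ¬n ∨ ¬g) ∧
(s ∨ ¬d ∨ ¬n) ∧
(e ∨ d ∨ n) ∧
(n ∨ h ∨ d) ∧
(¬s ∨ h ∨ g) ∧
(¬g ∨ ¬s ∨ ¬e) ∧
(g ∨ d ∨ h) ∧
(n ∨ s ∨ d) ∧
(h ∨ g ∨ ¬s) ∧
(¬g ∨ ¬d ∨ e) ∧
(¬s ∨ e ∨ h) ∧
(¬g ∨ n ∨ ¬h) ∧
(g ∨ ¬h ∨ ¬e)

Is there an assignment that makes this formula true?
No

No, the formula is not satisfiable.

No assignment of truth values to the variables can make all 30 clauses true simultaneously.

The formula is UNSAT (unsatisfiable).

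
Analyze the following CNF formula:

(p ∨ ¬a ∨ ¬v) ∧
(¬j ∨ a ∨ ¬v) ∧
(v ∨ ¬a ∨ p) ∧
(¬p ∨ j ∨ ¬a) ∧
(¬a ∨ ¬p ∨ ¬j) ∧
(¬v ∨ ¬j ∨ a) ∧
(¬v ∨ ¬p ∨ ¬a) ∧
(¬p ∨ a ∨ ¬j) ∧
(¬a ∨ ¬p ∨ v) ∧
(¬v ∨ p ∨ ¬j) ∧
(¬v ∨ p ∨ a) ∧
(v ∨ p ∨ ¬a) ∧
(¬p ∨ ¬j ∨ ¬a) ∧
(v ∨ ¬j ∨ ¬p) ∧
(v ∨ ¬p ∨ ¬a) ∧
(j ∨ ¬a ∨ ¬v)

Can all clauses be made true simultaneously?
Yes

Yes, the formula is satisfiable.

One satisfying assignment is: p=False, a=False, v=False, j=False

Verification: With this assignment, all 16 clauses evaluate to true.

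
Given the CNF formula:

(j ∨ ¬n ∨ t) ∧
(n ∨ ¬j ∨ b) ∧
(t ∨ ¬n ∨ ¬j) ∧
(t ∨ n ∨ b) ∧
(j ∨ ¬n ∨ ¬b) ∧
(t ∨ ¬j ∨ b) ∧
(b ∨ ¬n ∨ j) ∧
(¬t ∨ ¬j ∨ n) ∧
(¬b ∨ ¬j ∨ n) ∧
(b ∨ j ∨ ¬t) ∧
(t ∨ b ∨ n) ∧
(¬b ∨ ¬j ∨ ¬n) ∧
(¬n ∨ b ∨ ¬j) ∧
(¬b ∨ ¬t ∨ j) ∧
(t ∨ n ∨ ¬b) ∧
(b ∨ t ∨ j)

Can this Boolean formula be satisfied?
No

No, the formula is not satisfiable.

No assignment of truth values to the variables can make all 16 clauses true simultaneously.

The formula is UNSAT (unsatisfiable).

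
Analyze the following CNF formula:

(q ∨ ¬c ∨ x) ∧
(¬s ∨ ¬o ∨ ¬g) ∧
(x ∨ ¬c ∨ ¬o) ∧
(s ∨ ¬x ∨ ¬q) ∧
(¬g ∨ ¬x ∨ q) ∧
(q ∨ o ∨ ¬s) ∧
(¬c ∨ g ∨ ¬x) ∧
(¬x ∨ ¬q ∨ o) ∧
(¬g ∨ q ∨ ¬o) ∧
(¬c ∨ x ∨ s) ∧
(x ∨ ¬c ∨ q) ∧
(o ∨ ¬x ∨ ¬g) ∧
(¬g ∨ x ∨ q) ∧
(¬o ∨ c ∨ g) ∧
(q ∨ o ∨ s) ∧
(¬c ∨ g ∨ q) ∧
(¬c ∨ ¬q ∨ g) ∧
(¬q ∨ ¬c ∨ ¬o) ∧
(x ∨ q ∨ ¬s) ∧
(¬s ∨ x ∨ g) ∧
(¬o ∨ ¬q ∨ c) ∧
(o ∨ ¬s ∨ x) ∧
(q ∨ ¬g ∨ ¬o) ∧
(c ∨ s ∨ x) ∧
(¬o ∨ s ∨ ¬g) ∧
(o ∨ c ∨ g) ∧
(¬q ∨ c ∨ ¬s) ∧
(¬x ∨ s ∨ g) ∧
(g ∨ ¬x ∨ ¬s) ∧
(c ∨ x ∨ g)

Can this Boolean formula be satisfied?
No

No, the formula is not satisfiable.

No assignment of truth values to the variables can make all 30 clauses true simultaneously.

The formula is UNSAT (unsatisfiable).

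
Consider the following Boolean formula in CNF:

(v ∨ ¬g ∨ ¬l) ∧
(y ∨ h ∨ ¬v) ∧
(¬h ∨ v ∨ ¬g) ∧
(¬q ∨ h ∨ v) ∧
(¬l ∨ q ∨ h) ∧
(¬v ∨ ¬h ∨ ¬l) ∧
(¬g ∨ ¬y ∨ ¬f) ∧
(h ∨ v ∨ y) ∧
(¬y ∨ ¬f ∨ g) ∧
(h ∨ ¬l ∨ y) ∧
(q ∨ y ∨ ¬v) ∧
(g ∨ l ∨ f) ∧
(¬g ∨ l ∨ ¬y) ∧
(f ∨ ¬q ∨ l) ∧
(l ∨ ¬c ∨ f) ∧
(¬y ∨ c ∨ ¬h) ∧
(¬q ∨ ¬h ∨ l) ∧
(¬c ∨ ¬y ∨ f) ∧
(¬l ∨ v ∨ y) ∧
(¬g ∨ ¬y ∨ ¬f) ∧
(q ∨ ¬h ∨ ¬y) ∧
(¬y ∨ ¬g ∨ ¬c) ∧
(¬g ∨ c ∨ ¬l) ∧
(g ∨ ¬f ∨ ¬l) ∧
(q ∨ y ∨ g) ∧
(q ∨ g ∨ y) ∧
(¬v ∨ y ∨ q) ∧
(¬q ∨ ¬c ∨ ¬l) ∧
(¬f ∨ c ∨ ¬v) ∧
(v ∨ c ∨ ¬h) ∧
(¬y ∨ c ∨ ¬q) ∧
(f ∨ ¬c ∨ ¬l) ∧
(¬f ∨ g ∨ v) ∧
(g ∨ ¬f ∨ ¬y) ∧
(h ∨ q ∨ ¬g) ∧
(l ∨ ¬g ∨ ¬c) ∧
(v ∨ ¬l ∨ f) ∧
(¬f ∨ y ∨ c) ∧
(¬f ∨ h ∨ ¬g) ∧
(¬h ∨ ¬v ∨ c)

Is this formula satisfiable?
No

No, the formula is not satisfiable.

No assignment of truth values to the variables can make all 40 clauses true simultaneously.

The formula is UNSAT (unsatisfiable).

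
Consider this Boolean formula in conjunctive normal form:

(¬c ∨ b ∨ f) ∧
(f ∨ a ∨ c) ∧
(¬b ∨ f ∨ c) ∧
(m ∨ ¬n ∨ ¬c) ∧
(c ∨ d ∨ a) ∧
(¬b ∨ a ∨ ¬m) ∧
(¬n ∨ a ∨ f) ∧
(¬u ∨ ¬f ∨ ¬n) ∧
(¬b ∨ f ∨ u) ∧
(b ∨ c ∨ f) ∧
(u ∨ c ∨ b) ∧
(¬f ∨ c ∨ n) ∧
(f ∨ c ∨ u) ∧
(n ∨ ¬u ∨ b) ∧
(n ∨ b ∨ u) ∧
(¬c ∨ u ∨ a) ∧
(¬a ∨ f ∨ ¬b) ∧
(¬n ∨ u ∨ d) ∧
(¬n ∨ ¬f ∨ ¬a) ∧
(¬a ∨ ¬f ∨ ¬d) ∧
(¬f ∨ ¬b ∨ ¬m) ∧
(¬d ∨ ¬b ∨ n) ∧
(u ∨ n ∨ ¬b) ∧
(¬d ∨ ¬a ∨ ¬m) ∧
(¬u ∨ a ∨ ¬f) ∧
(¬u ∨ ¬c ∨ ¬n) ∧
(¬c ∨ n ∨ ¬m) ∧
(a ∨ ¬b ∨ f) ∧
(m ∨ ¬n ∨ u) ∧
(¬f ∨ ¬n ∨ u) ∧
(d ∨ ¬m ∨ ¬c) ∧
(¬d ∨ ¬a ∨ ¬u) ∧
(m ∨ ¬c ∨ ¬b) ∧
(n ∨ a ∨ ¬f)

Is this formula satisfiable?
No

No, the formula is not satisfiable.

No assignment of truth values to the variables can make all 34 clauses true simultaneously.

The formula is UNSAT (unsatisfiable).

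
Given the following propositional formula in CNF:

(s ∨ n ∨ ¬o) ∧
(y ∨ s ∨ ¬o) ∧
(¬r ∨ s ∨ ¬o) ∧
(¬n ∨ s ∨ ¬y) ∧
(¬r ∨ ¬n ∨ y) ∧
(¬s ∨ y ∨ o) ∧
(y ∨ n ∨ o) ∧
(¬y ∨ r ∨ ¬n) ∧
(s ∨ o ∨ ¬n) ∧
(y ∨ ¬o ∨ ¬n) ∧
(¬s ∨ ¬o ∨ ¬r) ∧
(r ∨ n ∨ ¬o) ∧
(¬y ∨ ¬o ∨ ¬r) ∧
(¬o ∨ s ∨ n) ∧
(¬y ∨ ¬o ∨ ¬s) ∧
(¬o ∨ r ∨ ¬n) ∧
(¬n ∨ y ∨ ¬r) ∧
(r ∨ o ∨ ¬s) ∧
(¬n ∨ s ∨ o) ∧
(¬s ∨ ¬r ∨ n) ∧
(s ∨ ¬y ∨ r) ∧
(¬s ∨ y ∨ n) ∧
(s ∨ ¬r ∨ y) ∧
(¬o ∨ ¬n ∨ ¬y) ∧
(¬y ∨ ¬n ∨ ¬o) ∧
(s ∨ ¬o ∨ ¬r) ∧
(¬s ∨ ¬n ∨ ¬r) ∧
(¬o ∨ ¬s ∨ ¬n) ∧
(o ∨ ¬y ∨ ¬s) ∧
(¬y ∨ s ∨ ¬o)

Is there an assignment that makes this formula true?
Yes

Yes, the formula is satisfiable.

One satisfying assignment is: o=False, r=True, s=False, n=False, y=True

Verification: With this assignment, all 30 clauses evaluate to true.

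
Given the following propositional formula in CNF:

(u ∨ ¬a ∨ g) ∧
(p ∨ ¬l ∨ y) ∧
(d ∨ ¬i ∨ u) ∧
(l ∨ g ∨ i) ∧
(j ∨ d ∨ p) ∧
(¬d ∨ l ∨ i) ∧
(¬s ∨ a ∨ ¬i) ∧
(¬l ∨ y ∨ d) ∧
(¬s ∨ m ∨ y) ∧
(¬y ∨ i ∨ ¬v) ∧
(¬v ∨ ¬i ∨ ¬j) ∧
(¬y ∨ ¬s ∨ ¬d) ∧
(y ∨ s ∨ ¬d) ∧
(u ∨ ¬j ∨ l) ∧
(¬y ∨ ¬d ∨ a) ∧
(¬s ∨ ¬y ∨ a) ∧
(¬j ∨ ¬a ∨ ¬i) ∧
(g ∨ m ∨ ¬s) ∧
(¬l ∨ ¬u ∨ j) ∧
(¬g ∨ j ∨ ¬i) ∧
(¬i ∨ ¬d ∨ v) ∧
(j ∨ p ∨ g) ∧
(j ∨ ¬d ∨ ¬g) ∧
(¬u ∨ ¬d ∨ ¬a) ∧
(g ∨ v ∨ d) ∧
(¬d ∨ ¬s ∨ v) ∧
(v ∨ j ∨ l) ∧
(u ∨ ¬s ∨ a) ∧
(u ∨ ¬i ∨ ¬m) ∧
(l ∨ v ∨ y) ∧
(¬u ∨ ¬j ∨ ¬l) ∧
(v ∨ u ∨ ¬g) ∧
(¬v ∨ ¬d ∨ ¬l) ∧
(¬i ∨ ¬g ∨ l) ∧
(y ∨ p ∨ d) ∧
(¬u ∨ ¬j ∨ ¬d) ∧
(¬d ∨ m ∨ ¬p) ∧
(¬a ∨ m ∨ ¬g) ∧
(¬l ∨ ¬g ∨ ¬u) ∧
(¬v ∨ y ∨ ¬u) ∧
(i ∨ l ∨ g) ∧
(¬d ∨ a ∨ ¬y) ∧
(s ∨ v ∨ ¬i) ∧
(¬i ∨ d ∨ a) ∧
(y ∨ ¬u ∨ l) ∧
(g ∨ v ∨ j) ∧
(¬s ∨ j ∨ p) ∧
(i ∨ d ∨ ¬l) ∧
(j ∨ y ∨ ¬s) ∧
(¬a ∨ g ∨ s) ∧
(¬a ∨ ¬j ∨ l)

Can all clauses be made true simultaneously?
Yes

Yes, the formula is satisfiable.

One satisfying assignment is: j=True, p=False, l=False, m=False, i=False, d=False, s=False, g=True, u=True, a=False, y=True, v=False

Verification: With this assignment, all 51 clauses evaluate to true.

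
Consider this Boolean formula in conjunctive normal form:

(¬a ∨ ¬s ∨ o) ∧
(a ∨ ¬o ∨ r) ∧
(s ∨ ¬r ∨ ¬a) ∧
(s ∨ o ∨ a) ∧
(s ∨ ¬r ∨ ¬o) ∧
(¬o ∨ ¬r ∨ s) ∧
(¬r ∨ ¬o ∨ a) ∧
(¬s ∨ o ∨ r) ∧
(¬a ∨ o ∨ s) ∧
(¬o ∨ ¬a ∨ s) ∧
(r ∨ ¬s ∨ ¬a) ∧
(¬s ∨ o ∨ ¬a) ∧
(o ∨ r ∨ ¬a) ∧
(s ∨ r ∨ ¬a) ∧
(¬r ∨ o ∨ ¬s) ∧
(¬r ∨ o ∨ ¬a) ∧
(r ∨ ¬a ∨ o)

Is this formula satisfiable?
Yes

Yes, the formula is satisfiable.

One satisfying assignment is: o=True, r=True, a=True, s=True

Verification: With this assignment, all 17 clauses evaluate to true.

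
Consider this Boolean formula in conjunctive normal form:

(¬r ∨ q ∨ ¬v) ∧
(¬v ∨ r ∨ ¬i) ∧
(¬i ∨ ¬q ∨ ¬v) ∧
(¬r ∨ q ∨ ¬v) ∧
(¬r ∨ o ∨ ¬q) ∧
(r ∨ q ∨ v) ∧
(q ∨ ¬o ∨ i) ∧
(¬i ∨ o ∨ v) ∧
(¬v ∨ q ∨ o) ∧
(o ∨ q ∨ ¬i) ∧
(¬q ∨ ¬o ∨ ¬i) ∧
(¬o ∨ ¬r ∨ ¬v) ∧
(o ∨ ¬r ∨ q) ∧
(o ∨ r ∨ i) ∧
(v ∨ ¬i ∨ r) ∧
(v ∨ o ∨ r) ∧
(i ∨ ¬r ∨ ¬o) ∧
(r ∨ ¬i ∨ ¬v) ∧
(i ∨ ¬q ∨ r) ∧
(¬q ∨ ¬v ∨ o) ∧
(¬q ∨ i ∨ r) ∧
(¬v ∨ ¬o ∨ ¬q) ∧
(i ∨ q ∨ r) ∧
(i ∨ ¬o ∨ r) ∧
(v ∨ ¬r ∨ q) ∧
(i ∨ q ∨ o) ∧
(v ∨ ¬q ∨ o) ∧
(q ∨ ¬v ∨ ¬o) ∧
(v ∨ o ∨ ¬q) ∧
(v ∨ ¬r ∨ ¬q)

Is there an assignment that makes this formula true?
No

No, the formula is not satisfiable.

No assignment of truth values to the variables can make all 30 clauses true simultaneously.

The formula is UNSAT (unsatisfiable).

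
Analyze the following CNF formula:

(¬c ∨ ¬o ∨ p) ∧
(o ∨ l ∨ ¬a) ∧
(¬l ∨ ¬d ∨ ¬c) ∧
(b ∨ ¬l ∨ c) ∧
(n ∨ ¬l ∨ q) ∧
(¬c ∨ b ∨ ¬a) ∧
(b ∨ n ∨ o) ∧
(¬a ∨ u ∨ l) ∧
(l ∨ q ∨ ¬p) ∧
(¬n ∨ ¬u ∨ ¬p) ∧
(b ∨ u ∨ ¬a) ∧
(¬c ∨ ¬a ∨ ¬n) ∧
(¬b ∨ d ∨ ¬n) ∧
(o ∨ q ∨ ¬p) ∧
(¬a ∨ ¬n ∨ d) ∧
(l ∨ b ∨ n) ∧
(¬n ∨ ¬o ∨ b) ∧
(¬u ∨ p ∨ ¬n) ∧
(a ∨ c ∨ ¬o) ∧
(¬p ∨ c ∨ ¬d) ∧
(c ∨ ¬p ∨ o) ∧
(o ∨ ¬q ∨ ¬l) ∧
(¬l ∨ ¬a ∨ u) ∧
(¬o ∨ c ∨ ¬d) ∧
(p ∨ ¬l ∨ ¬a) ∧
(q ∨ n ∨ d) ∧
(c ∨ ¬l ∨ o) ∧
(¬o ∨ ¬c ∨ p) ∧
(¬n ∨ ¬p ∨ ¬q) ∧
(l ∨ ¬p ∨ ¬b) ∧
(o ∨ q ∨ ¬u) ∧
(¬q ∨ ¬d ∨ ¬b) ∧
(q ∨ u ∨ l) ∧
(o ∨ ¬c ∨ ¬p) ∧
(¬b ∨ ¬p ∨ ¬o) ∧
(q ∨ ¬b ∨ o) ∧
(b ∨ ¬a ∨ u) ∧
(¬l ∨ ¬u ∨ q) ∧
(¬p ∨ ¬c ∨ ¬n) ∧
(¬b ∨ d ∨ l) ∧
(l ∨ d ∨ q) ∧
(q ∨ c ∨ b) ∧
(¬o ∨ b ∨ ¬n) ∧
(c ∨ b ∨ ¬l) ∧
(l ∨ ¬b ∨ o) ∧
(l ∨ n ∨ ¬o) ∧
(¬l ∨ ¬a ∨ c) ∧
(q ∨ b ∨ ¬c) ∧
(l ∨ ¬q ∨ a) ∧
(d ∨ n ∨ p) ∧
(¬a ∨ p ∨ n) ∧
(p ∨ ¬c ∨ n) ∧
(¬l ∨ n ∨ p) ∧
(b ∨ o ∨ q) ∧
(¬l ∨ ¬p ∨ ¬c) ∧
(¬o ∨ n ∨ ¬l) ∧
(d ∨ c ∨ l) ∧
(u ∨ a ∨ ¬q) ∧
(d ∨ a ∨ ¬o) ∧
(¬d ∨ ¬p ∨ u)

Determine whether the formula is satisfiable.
No

No, the formula is not satisfiable.

No assignment of truth values to the variables can make all 60 clauses true simultaneously.

The formula is UNSAT (unsatisfiable).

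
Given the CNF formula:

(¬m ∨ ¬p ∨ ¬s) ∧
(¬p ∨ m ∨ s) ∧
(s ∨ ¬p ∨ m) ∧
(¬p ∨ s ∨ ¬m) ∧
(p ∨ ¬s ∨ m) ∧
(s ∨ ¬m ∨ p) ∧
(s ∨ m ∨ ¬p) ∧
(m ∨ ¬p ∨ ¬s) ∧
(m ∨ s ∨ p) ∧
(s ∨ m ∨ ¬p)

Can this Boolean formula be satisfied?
Yes

Yes, the formula is satisfiable.

One satisfying assignment is: p=False, m=True, s=True

Verification: With this assignment, all 10 clauses evaluate to true.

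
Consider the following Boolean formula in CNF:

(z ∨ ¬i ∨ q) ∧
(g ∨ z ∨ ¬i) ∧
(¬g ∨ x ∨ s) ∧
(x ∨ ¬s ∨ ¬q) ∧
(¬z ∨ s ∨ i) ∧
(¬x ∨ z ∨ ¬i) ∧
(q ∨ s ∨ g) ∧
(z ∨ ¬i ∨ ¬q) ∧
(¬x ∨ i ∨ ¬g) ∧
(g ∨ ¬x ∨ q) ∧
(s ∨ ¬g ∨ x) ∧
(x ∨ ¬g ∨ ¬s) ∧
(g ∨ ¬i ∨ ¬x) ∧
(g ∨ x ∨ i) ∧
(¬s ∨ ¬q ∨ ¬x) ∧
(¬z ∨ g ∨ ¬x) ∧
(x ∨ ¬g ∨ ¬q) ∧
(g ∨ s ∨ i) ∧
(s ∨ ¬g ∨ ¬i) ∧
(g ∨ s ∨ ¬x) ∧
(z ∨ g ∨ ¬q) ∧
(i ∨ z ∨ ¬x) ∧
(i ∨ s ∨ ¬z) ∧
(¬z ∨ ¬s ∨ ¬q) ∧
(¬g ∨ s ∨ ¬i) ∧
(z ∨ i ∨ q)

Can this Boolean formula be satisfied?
Yes

Yes, the formula is satisfiable.

One satisfying assignment is: q=True, i=True, z=True, s=False, g=False, x=False

Verification: With this assignment, all 26 clauses evaluate to true.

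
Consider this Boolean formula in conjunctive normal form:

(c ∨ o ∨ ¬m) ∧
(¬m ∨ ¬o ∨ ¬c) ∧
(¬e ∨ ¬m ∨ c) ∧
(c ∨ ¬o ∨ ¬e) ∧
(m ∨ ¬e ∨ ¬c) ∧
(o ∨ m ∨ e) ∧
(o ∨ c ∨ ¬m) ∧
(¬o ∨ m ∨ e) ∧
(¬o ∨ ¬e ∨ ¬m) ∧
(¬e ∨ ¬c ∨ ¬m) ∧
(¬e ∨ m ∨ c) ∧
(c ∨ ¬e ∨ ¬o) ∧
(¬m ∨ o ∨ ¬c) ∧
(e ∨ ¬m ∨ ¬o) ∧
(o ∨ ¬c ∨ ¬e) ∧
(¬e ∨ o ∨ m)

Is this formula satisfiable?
No

No, the formula is not satisfiable.

No assignment of truth values to the variables can make all 16 clauses true simultaneously.

The formula is UNSAT (unsatisfiable).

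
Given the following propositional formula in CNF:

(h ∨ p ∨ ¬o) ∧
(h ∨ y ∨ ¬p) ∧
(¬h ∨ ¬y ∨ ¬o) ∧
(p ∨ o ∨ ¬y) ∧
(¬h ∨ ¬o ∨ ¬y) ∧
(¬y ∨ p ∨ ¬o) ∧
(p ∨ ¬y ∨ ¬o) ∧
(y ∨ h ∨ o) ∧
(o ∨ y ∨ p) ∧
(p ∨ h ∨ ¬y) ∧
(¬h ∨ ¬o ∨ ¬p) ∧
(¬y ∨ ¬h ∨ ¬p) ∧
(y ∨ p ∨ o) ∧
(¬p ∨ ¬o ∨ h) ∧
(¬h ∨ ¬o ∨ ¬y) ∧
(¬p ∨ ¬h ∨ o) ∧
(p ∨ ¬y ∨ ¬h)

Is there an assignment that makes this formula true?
Yes

Yes, the formula is satisfiable.

One satisfying assignment is: o=True, p=False, h=True, y=False

Verification: With this assignment, all 17 clauses evaluate to true.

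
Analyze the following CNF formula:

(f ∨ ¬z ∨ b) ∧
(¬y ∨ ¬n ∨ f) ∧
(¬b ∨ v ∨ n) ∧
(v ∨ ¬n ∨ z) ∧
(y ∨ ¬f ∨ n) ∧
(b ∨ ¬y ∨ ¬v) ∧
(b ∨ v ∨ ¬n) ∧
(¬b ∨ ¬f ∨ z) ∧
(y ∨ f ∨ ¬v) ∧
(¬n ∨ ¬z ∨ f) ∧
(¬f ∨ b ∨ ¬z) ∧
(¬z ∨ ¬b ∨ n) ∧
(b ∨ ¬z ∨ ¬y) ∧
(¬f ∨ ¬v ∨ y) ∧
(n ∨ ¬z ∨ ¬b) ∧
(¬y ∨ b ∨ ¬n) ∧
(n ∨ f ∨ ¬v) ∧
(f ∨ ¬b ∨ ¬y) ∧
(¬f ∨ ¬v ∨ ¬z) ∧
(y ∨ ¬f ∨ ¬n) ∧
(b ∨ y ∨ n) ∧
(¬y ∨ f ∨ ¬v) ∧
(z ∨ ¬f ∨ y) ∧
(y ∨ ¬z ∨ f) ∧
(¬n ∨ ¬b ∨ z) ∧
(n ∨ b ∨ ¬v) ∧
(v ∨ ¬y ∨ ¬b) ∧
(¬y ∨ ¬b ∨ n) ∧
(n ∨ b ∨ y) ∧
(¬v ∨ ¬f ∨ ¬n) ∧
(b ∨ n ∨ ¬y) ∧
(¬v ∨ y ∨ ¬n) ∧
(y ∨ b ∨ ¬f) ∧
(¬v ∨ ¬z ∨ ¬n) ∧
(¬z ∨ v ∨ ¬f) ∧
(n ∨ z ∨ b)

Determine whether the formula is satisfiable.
No

No, the formula is not satisfiable.

No assignment of truth values to the variables can make all 36 clauses true simultaneously.

The formula is UNSAT (unsatisfiable).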